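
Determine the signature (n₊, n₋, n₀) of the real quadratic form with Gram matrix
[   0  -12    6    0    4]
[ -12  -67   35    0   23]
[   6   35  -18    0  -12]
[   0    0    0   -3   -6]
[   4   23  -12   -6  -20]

Answer: (2, 3, 0)

Derivation:
step 0: pivot -67 → sign −
step 1: pivot 144/67 → sign +
step 2: pivot 1/4 → sign +
step 3: pivot -3 → sign −
step 4: pivot -1/9 → sign −
signature = (2, 3, 0)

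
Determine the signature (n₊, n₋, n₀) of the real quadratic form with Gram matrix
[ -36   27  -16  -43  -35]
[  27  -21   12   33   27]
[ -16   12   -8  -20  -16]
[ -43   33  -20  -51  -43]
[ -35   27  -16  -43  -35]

step 0: pivot -36 → sign −
step 1: pivot -3/4 → sign −
step 2: pivot -8/9 → sign −
step 3: pivot 2 → sign +
step 4: row/col 4 already zero → sign 0
signature = (1, 3, 1)

Answer: (1, 3, 1)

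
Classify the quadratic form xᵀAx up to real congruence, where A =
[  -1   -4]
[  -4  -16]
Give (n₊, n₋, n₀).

Answer: (0, 1, 1)

Derivation:
step 0: pivot -1 → sign −
step 1: row/col 1 already zero → sign 0
signature = (0, 1, 1)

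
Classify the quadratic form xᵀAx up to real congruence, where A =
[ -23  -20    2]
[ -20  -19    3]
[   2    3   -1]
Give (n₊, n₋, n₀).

step 0: pivot -23 → sign −
step 1: pivot -37/23 → sign −
step 2: pivot 6/37 → sign +
signature = (1, 2, 0)

Answer: (1, 2, 0)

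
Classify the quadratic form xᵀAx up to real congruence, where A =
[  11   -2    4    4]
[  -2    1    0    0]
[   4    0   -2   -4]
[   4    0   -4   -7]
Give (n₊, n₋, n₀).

Answer: (2, 2, 0)

Derivation:
step 0: pivot 11 → sign +
step 1: pivot 7/11 → sign +
step 2: pivot -30/7 → sign −
step 3: pivot -1/15 → sign −
signature = (2, 2, 0)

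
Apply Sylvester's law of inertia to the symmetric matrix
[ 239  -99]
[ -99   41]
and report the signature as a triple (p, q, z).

Answer: (1, 1, 0)

Derivation:
step 0: pivot 239 → sign +
step 1: pivot -2/239 → sign −
signature = (1, 1, 0)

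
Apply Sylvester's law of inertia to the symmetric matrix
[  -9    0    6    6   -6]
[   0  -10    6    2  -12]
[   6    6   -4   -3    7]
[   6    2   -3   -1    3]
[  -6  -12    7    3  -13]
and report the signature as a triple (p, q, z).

Answer: (3, 2, 0)

Derivation:
step 0: pivot -9 → sign −
step 1: pivot -10 → sign −
step 2: pivot 18/5 → sign +
step 3: pivot 37/18 → sign +
step 4: pivot 6/37 → sign +
signature = (3, 2, 0)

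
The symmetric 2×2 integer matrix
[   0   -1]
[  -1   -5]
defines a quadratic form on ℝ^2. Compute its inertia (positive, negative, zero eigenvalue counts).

Answer: (1, 1, 0)

Derivation:
step 0: pivot -5 → sign −
step 1: pivot 1/5 → sign +
signature = (1, 1, 0)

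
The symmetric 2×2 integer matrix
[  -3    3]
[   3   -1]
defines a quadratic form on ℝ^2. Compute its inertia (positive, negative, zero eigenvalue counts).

step 0: pivot -3 → sign −
step 1: pivot 2 → sign +
signature = (1, 1, 0)

Answer: (1, 1, 0)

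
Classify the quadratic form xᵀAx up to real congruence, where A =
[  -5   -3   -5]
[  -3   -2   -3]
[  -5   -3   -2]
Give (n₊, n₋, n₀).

Answer: (1, 2, 0)

Derivation:
step 0: pivot -5 → sign −
step 1: pivot -1/5 → sign −
step 2: pivot 3 → sign +
signature = (1, 2, 0)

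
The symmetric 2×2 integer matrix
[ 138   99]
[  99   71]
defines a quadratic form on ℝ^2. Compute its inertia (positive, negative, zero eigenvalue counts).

Answer: (1, 1, 0)

Derivation:
step 0: pivot 138 → sign +
step 1: pivot -1/46 → sign −
signature = (1, 1, 0)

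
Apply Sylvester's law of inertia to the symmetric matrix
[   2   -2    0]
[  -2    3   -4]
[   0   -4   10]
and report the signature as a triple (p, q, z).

Answer: (2, 1, 0)

Derivation:
step 0: pivot 2 → sign +
step 1: pivot 1 → sign +
step 2: pivot -6 → sign −
signature = (2, 1, 0)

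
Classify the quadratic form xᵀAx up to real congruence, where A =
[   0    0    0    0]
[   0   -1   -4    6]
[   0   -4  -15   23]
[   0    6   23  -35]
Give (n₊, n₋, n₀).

step 0: pivot -1 → sign −
step 1: pivot 1 → sign +
step 2: row/col 2 already zero → sign 0
step 3: row/col 3 already zero → sign 0
signature = (1, 1, 2)

Answer: (1, 1, 2)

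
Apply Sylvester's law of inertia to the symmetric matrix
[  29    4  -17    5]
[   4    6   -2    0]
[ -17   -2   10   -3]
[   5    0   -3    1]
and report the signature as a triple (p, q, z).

step 0: pivot 29 → sign +
step 1: pivot 158/29 → sign +
step 2: pivot 1/79 → sign +
step 3: row/col 3 already zero → sign 0
signature = (3, 0, 1)

Answer: (3, 0, 1)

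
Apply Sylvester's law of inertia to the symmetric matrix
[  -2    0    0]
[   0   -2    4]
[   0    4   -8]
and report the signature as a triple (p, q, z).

Answer: (0, 2, 1)

Derivation:
step 0: pivot -2 → sign −
step 1: pivot -2 → sign −
step 2: row/col 2 already zero → sign 0
signature = (0, 2, 1)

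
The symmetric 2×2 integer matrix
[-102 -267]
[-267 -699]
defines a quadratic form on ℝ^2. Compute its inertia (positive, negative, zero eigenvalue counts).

Answer: (0, 2, 0)

Derivation:
step 0: pivot -102 → sign −
step 1: pivot -3/34 → sign −
signature = (0, 2, 0)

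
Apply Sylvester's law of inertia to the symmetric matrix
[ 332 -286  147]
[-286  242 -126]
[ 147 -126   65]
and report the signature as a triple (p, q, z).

Answer: (2, 1, 0)

Derivation:
step 0: pivot 332 → sign +
step 1: pivot -363/83 → sign −
step 2: pivot 1/242 → sign +
signature = (2, 1, 0)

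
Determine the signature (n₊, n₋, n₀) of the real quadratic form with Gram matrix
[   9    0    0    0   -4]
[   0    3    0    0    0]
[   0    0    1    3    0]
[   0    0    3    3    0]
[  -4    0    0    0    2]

step 0: pivot 9 → sign +
step 1: pivot 3 → sign +
step 2: pivot 1 → sign +
step 3: pivot -6 → sign −
step 4: pivot 2/9 → sign +
signature = (4, 1, 0)

Answer: (4, 1, 0)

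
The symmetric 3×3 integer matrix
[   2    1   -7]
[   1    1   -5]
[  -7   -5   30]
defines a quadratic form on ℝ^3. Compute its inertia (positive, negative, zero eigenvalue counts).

Answer: (3, 0, 0)

Derivation:
step 0: pivot 2 → sign +
step 1: pivot 1/2 → sign +
step 2: pivot 1 → sign +
signature = (3, 0, 0)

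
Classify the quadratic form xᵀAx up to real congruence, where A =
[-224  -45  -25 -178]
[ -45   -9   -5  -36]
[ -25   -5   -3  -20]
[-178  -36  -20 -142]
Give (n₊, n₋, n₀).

step 0: pivot -224 → sign −
step 1: pivot 9/224 → sign +
step 2: pivot -2/9 → sign −
step 3: pivot -2 → sign −
signature = (1, 3, 0)

Answer: (1, 3, 0)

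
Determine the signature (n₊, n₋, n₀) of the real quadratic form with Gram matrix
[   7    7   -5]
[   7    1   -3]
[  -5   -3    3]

step 0: pivot 7 → sign +
step 1: pivot -6 → sign −
step 2: pivot 2/21 → sign +
signature = (2, 1, 0)

Answer: (2, 1, 0)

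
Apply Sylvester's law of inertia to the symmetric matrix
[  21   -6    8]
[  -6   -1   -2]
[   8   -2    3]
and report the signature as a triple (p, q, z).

Answer: (1, 2, 0)

Derivation:
step 0: pivot 21 → sign +
step 1: pivot -19/7 → sign −
step 2: pivot -1/57 → sign −
signature = (1, 2, 0)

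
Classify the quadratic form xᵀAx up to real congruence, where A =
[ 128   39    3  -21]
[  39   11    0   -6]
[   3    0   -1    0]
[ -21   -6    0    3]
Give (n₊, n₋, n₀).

Answer: (1, 3, 0)

Derivation:
step 0: pivot 128 → sign +
step 1: pivot -113/128 → sign −
step 2: pivot -14/113 → sign −
step 3: pivot -3/14 → sign −
signature = (1, 3, 0)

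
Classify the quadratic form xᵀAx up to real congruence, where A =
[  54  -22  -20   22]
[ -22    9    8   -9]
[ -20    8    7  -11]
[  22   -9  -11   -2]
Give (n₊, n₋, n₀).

Answer: (2, 2, 0)

Derivation:
step 0: pivot 54 → sign +
step 1: pivot 1/27 → sign +
step 2: pivot -1 → sign −
step 3: pivot -2 → sign −
signature = (2, 2, 0)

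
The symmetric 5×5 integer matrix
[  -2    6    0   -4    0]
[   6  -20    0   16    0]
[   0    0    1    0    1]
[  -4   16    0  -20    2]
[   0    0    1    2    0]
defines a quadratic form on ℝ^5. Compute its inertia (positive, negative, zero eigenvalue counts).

Answer: (1, 3, 1)

Derivation:
step 0: pivot -2 → sign −
step 1: pivot -2 → sign −
step 2: pivot 1 → sign +
step 3: pivot -4 → sign −
step 4: row/col 4 already zero → sign 0
signature = (1, 3, 1)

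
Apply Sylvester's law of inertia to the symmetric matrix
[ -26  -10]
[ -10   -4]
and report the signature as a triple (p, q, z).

Answer: (0, 2, 0)

Derivation:
step 0: pivot -26 → sign −
step 1: pivot -2/13 → sign −
signature = (0, 2, 0)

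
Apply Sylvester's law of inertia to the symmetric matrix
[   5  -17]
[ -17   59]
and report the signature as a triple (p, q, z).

Answer: (2, 0, 0)

Derivation:
step 0: pivot 5 → sign +
step 1: pivot 6/5 → sign +
signature = (2, 0, 0)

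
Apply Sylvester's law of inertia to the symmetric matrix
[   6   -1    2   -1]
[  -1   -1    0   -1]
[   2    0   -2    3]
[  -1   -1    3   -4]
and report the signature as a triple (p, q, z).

step 0: pivot 6 → sign +
step 1: pivot -7/6 → sign −
step 2: pivot -18/7 → sign −
step 3: pivot 1/2 → sign +
signature = (2, 2, 0)

Answer: (2, 2, 0)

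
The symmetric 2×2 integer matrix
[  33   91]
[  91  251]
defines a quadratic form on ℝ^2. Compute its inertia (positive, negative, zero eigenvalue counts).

step 0: pivot 33 → sign +
step 1: pivot 2/33 → sign +
signature = (2, 0, 0)

Answer: (2, 0, 0)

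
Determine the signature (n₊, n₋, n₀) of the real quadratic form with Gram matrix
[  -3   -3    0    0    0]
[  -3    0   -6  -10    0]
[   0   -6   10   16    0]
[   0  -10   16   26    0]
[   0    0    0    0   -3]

step 0: pivot -3 → sign −
step 1: pivot 3 → sign +
step 2: pivot -2 → sign −
step 3: pivot 2/3 → sign +
step 4: pivot -3 → sign −
signature = (2, 3, 0)

Answer: (2, 3, 0)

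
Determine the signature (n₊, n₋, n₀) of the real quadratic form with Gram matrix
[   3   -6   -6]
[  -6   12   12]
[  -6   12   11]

Answer: (1, 1, 1)

Derivation:
step 0: pivot 3 → sign +
step 1: pivot -1 → sign −
step 2: row/col 2 already zero → sign 0
signature = (1, 1, 1)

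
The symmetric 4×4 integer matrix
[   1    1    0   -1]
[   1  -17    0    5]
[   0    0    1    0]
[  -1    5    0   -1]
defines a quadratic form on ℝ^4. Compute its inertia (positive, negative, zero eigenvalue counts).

step 0: pivot 1 → sign +
step 1: pivot -18 → sign −
step 2: pivot 1 → sign +
step 3: row/col 3 already zero → sign 0
signature = (2, 1, 1)

Answer: (2, 1, 1)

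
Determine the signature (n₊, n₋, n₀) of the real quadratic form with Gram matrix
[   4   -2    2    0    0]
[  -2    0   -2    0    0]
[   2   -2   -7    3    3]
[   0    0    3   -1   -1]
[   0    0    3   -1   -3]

step 0: pivot 4 → sign +
step 1: pivot -1 → sign −
step 2: pivot -7 → sign −
step 3: pivot 2/7 → sign +
step 4: pivot -2 → sign −
signature = (2, 3, 0)

Answer: (2, 3, 0)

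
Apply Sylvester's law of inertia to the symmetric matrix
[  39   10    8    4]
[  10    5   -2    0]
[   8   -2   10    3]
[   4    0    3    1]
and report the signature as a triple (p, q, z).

step 0: pivot 39 → sign +
step 1: pivot 95/39 → sign +
step 2: pivot 154/95 → sign +
step 3: pivot 3/154 → sign +
signature = (4, 0, 0)

Answer: (4, 0, 0)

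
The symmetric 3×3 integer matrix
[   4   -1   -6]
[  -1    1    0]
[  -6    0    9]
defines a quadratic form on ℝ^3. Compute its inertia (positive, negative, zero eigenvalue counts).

step 0: pivot 4 → sign +
step 1: pivot 3/4 → sign +
step 2: pivot -3 → sign −
signature = (2, 1, 0)

Answer: (2, 1, 0)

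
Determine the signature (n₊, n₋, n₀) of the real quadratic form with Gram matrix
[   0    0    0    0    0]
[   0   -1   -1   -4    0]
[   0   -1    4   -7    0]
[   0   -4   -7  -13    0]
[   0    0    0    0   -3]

step 0: pivot -1 → sign −
step 1: pivot 5 → sign +
step 2: pivot 6/5 → sign +
step 3: pivot -3 → sign −
step 4: row/col 4 already zero → sign 0
signature = (2, 2, 1)

Answer: (2, 2, 1)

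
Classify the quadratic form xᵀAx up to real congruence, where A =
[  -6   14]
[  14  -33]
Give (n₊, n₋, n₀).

Answer: (0, 2, 0)

Derivation:
step 0: pivot -6 → sign −
step 1: pivot -1/3 → sign −
signature = (0, 2, 0)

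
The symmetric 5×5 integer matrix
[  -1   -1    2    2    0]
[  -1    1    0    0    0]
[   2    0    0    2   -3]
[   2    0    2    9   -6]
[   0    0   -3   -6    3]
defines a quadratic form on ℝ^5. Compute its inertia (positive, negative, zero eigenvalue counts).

Answer: (3, 2, 0)

Derivation:
step 0: pivot -1 → sign −
step 1: pivot 2 → sign +
step 2: pivot 2 → sign +
step 3: pivot 3 → sign +
step 4: pivot -3/2 → sign −
signature = (3, 2, 0)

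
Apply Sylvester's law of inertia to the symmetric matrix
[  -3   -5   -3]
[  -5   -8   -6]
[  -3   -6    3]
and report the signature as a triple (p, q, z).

Answer: (2, 1, 0)

Derivation:
step 0: pivot -3 → sign −
step 1: pivot 1/3 → sign +
step 2: pivot 3 → sign +
signature = (2, 1, 0)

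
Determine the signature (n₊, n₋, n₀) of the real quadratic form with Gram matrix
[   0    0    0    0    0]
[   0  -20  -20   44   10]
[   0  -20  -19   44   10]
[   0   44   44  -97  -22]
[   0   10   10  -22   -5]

step 0: pivot -20 → sign −
step 1: pivot 1 → sign +
step 2: pivot -1/5 → sign −
step 3: row/col 3 already zero → sign 0
step 4: row/col 4 already zero → sign 0
signature = (1, 2, 2)

Answer: (1, 2, 2)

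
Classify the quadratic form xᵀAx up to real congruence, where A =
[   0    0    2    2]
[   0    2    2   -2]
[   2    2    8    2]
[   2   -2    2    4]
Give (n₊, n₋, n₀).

step 0: pivot 2 → sign +
step 1: pivot 6 → sign +
step 2: pivot -2/3 → sign −
step 3: row/col 3 already zero → sign 0
signature = (2, 1, 1)

Answer: (2, 1, 1)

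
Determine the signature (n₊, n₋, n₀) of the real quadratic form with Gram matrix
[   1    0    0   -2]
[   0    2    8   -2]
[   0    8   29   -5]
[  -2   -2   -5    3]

step 0: pivot 1 → sign +
step 1: pivot 2 → sign +
step 2: pivot -3 → sign −
step 3: row/col 3 already zero → sign 0
signature = (2, 1, 1)

Answer: (2, 1, 1)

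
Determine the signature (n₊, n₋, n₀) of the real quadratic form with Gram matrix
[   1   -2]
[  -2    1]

step 0: pivot 1 → sign +
step 1: pivot -3 → sign −
signature = (1, 1, 0)

Answer: (1, 1, 0)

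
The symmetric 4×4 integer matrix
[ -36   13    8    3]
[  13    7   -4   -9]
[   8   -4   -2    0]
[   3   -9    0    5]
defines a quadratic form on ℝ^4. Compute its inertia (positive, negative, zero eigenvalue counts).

step 0: pivot -36 → sign −
step 1: pivot 421/36 → sign +
step 2: pivot -138/421 → sign −
step 3: pivot -2/23 → sign −
signature = (1, 3, 0)

Answer: (1, 3, 0)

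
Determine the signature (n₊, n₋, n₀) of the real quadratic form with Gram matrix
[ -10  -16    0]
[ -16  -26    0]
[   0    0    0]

step 0: pivot -10 → sign −
step 1: pivot -2/5 → sign −
step 2: row/col 2 already zero → sign 0
signature = (0, 2, 1)

Answer: (0, 2, 1)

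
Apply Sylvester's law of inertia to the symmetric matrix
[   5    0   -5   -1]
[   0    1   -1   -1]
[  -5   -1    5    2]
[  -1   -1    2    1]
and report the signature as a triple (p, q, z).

Answer: (2, 2, 0)

Derivation:
step 0: pivot 5 → sign +
step 1: pivot 1 → sign +
step 2: pivot -1 → sign −
step 3: pivot -1/5 → sign −
signature = (2, 2, 0)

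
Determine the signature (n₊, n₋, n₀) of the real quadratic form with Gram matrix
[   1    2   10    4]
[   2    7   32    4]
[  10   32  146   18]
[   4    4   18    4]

step 0: pivot 1 → sign +
step 1: pivot 3 → sign +
step 2: pivot -2 → sign −
step 3: pivot 2/3 → sign +
signature = (3, 1, 0)

Answer: (3, 1, 0)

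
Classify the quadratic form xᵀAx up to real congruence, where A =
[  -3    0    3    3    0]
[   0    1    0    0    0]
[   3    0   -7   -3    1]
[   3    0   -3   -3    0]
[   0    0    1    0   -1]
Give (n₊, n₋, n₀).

Answer: (1, 3, 1)

Derivation:
step 0: pivot -3 → sign −
step 1: pivot 1 → sign +
step 2: pivot -4 → sign −
step 3: pivot -3/4 → sign −
step 4: row/col 4 already zero → sign 0
signature = (1, 3, 1)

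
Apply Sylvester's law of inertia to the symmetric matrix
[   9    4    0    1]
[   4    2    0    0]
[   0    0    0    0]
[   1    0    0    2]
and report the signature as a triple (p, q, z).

Answer: (3, 0, 1)

Derivation:
step 0: pivot 9 → sign +
step 1: pivot 2/9 → sign +
step 2: pivot 1 → sign +
step 3: row/col 3 already zero → sign 0
signature = (3, 0, 1)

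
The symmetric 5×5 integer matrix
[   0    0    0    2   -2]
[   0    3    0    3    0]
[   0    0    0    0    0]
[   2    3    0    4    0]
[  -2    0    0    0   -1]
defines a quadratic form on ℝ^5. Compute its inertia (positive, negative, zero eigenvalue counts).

Answer: (2, 1, 2)

Derivation:
step 0: pivot 3 → sign +
step 1: pivot 1 → sign +
step 2: pivot -4 → sign −
step 3: row/col 3 already zero → sign 0
step 4: row/col 4 already zero → sign 0
signature = (2, 1, 2)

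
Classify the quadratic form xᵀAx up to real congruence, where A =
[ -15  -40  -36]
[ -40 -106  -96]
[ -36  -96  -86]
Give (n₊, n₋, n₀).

step 0: pivot -15 → sign −
step 1: pivot 2/3 → sign +
step 2: pivot 2/5 → sign +
signature = (2, 1, 0)

Answer: (2, 1, 0)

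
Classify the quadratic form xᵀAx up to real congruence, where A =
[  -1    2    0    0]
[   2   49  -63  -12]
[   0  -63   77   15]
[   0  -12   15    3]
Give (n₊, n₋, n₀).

Answer: (3, 1, 0)

Derivation:
step 0: pivot -1 → sign −
step 1: pivot 53 → sign +
step 2: pivot 112/53 → sign +
step 3: pivot 3/112 → sign +
signature = (3, 1, 0)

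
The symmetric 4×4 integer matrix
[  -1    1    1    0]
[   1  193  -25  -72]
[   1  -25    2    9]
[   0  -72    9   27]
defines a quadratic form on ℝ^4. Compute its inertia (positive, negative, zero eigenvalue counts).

Answer: (2, 1, 1)

Derivation:
step 0: pivot -1 → sign −
step 1: pivot 194 → sign +
step 2: pivot 3/97 → sign +
step 3: row/col 3 already zero → sign 0
signature = (2, 1, 1)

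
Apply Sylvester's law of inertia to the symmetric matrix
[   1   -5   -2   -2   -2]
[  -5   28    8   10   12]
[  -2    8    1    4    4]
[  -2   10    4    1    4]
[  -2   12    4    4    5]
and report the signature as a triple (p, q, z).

step 0: pivot 1 → sign +
step 1: pivot 3 → sign +
step 2: pivot -13/3 → sign −
step 3: pivot -3 → sign −
step 4: pivot 1/13 → sign +
signature = (3, 2, 0)

Answer: (3, 2, 0)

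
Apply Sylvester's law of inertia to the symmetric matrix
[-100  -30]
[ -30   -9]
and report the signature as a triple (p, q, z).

step 0: pivot -100 → sign −
step 1: row/col 1 already zero → sign 0
signature = (0, 1, 1)

Answer: (0, 1, 1)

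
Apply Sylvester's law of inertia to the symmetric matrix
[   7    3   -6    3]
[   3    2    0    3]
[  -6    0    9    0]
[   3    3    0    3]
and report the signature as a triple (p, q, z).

Answer: (2, 1, 1)

Derivation:
step 0: pivot 7 → sign +
step 1: pivot 5/7 → sign +
step 2: pivot -27/5 → sign −
step 3: row/col 3 already zero → sign 0
signature = (2, 1, 1)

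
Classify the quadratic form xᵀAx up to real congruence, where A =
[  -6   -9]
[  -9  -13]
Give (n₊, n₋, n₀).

step 0: pivot -6 → sign −
step 1: pivot 1/2 → sign +
signature = (1, 1, 0)

Answer: (1, 1, 0)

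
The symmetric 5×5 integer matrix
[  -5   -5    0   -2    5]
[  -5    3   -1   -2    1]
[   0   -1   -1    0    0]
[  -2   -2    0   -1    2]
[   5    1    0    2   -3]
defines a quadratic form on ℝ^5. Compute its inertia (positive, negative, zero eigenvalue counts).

Answer: (2, 3, 0)

Derivation:
step 0: pivot -5 → sign −
step 1: pivot 8 → sign +
step 2: pivot -9/8 → sign −
step 3: pivot -1/5 → sign −
step 4: pivot 2/9 → sign +
signature = (2, 3, 0)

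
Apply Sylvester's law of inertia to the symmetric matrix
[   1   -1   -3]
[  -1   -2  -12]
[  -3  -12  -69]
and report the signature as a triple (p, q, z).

step 0: pivot 1 → sign +
step 1: pivot -3 → sign −
step 2: pivot -3 → sign −
signature = (1, 2, 0)

Answer: (1, 2, 0)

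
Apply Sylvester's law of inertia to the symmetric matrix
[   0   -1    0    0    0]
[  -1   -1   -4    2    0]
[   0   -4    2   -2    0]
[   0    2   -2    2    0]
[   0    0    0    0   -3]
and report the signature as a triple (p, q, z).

step 0: pivot -1 → sign −
step 1: pivot 1 → sign +
step 2: pivot 2 → sign +
step 3: pivot -3 → sign −
step 4: row/col 4 already zero → sign 0
signature = (2, 2, 1)

Answer: (2, 2, 1)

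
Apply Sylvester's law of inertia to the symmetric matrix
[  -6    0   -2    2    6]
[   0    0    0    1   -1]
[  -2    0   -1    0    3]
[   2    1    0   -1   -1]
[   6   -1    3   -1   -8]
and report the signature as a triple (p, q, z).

Answer: (1, 3, 1)

Derivation:
step 0: pivot -6 → sign −
step 1: pivot -1/3 → sign −
step 2: pivot 1 → sign +
step 3: pivot -1 → sign −
step 4: row/col 4 already zero → sign 0
signature = (1, 3, 1)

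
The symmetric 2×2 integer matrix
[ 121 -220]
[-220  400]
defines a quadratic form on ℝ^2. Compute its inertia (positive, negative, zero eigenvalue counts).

step 0: pivot 121 → sign +
step 1: row/col 1 already zero → sign 0
signature = (1, 0, 1)

Answer: (1, 0, 1)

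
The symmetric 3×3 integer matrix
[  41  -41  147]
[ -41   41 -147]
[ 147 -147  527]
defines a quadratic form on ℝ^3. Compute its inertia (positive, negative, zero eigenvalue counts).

step 0: pivot 41 → sign +
step 1: pivot -2/41 → sign −
step 2: row/col 2 already zero → sign 0
signature = (1, 1, 1)

Answer: (1, 1, 1)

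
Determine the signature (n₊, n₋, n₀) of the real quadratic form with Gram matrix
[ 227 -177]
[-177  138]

step 0: pivot 227 → sign +
step 1: pivot -3/227 → sign −
signature = (1, 1, 0)

Answer: (1, 1, 0)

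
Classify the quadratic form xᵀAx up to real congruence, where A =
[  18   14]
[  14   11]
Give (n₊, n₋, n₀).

Answer: (2, 0, 0)

Derivation:
step 0: pivot 18 → sign +
step 1: pivot 1/9 → sign +
signature = (2, 0, 0)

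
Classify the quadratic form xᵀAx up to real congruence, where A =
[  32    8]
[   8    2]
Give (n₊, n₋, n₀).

Answer: (1, 0, 1)

Derivation:
step 0: pivot 32 → sign +
step 1: row/col 1 already zero → sign 0
signature = (1, 0, 1)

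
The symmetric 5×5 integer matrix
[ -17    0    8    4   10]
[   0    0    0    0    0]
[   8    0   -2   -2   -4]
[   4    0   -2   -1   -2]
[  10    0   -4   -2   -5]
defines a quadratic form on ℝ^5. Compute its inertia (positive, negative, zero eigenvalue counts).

Answer: (2, 2, 1)

Derivation:
step 0: pivot -17 → sign −
step 1: pivot 30/17 → sign +
step 2: pivot -1/15 → sign −
step 3: pivot 3 → sign +
step 4: row/col 4 already zero → sign 0
signature = (2, 2, 1)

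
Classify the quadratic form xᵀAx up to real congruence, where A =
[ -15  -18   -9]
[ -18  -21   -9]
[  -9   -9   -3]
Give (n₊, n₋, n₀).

step 0: pivot -15 → sign −
step 1: pivot 3/5 → sign +
step 2: pivot -3 → sign −
signature = (1, 2, 0)

Answer: (1, 2, 0)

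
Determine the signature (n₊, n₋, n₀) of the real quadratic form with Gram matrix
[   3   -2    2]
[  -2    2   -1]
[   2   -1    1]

step 0: pivot 3 → sign +
step 1: pivot 2/3 → sign +
step 2: pivot -1/2 → sign −
signature = (2, 1, 0)

Answer: (2, 1, 0)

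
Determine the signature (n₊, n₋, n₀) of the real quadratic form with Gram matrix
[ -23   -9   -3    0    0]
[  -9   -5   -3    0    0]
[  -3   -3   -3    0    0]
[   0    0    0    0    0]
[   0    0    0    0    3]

step 0: pivot -23 → sign −
step 1: pivot -34/23 → sign −
step 2: pivot -6/17 → sign −
step 3: pivot 3 → sign +
step 4: row/col 4 already zero → sign 0
signature = (1, 3, 1)

Answer: (1, 3, 1)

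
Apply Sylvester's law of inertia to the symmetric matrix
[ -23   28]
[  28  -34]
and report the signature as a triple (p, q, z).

Answer: (1, 1, 0)

Derivation:
step 0: pivot -23 → sign −
step 1: pivot 2/23 → sign +
signature = (1, 1, 0)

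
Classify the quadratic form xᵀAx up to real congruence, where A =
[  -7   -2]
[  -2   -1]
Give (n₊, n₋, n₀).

step 0: pivot -7 → sign −
step 1: pivot -3/7 → sign −
signature = (0, 2, 0)

Answer: (0, 2, 0)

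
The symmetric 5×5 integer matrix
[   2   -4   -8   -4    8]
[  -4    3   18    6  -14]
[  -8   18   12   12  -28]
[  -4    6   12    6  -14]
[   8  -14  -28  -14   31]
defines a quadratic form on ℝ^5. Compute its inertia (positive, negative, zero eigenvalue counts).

Answer: (2, 2, 1)

Derivation:
step 0: pivot 2 → sign +
step 1: pivot -5 → sign −
step 2: pivot -96/5 → sign −
step 3: pivot 1 → sign +
step 4: row/col 4 already zero → sign 0
signature = (2, 2, 1)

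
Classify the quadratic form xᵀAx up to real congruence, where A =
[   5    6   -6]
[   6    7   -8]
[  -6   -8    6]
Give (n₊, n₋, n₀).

step 0: pivot 5 → sign +
step 1: pivot -1/5 → sign −
step 2: pivot 2 → sign +
signature = (2, 1, 0)

Answer: (2, 1, 0)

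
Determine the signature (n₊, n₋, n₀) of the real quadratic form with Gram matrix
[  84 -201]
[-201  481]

step 0: pivot 84 → sign +
step 1: pivot 1/28 → sign +
signature = (2, 0, 0)

Answer: (2, 0, 0)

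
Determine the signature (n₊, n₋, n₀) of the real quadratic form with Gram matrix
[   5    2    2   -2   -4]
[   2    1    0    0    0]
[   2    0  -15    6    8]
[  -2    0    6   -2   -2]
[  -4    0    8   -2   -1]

step 0: pivot 5 → sign +
step 1: pivot 1/5 → sign +
step 2: pivot -19 → sign −
step 3: pivot -14/19 → sign −
step 4: pivot -1/7 → sign −
signature = (2, 3, 0)

Answer: (2, 3, 0)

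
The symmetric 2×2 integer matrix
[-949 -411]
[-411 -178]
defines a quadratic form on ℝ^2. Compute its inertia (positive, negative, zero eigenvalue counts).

Answer: (0, 2, 0)

Derivation:
step 0: pivot -949 → sign −
step 1: pivot -1/949 → sign −
signature = (0, 2, 0)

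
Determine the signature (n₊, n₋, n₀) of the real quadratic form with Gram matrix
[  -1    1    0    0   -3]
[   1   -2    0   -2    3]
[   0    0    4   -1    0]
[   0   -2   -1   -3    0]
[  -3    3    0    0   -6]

step 0: pivot -1 → sign −
step 1: pivot -1 → sign −
step 2: pivot 4 → sign +
step 3: pivot 3/4 → sign +
step 4: pivot 3 → sign +
signature = (3, 2, 0)

Answer: (3, 2, 0)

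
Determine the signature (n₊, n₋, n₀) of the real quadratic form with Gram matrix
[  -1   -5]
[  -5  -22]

step 0: pivot -1 → sign −
step 1: pivot 3 → sign +
signature = (1, 1, 0)

Answer: (1, 1, 0)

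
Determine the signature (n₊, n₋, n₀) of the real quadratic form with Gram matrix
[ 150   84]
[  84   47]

Answer: (1, 1, 0)

Derivation:
step 0: pivot 150 → sign +
step 1: pivot -1/25 → sign −
signature = (1, 1, 0)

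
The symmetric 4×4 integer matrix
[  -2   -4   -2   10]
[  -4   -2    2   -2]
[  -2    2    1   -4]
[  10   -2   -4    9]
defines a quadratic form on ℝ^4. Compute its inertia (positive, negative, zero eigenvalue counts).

Answer: (1, 3, 0)

Derivation:
step 0: pivot -2 → sign −
step 1: pivot 6 → sign +
step 2: pivot -3 → sign −
step 3: pivot -1/3 → sign −
signature = (1, 3, 0)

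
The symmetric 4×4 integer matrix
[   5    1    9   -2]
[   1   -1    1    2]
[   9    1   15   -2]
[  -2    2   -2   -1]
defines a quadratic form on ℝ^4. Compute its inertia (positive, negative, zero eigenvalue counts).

step 0: pivot 5 → sign +
step 1: pivot -6/5 → sign −
step 2: pivot -2/3 → sign −
step 3: pivot 3 → sign +
signature = (2, 2, 0)

Answer: (2, 2, 0)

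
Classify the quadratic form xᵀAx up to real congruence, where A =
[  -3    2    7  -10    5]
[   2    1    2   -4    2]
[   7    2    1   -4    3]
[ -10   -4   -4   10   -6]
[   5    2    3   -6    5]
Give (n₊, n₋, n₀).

Answer: (2, 2, 1)

Derivation:
step 0: pivot -3 → sign −
step 1: pivot 7/3 → sign +
step 2: pivot -12/7 → sign −
step 3: pivot 1/3 → sign +
step 4: row/col 4 already zero → sign 0
signature = (2, 2, 1)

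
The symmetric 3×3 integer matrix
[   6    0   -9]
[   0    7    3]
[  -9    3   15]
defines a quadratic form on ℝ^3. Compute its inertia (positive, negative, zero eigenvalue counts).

Answer: (3, 0, 0)

Derivation:
step 0: pivot 6 → sign +
step 1: pivot 7 → sign +
step 2: pivot 3/14 → sign +
signature = (3, 0, 0)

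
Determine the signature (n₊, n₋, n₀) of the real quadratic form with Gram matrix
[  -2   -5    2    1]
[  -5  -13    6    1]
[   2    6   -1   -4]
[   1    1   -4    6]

Answer: (1, 3, 0)

Derivation:
step 0: pivot -2 → sign −
step 1: pivot -1/2 → sign −
step 2: pivot 3 → sign +
step 3: pivot -1 → sign −
signature = (1, 3, 0)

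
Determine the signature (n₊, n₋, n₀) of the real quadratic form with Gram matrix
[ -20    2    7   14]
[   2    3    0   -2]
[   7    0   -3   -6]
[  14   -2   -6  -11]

step 0: pivot -20 → sign −
step 1: pivot 16/5 → sign +
step 2: pivot -45/64 → sign −
step 3: pivot 1/45 → sign +
signature = (2, 2, 0)

Answer: (2, 2, 0)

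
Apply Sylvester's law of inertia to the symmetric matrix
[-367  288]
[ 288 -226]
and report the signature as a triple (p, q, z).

step 0: pivot -367 → sign −
step 1: pivot 2/367 → sign +
signature = (1, 1, 0)

Answer: (1, 1, 0)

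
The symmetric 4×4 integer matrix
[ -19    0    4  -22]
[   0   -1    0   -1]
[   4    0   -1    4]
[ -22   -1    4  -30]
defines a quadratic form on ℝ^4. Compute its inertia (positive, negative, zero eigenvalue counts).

step 0: pivot -19 → sign −
step 1: pivot -1 → sign −
step 2: pivot -3/19 → sign −
step 3: pivot -1 → sign −
signature = (0, 4, 0)

Answer: (0, 4, 0)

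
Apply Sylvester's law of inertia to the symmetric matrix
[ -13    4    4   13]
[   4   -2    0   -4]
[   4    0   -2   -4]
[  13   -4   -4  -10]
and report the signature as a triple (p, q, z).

Answer: (2, 2, 0)

Derivation:
step 0: pivot -13 → sign −
step 1: pivot -10/13 → sign −
step 2: pivot 6/5 → sign +
step 3: pivot 3 → sign +
signature = (2, 2, 0)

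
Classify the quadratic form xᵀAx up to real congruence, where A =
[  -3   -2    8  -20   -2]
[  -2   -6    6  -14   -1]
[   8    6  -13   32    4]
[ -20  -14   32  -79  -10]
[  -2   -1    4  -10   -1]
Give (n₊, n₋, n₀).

step 0: pivot -3 → sign −
step 1: pivot -14/3 → sign −
step 2: pivot 59/7 → sign +
step 3: pivot -3/59 → sign −
step 4: pivot 1/6 → sign +
signature = (2, 3, 0)

Answer: (2, 3, 0)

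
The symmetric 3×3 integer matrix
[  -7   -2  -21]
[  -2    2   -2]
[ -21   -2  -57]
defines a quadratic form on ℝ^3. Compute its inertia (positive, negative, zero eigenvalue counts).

Answer: (1, 2, 0)

Derivation:
step 0: pivot -7 → sign −
step 1: pivot 18/7 → sign +
step 2: pivot -2/9 → sign −
signature = (1, 2, 0)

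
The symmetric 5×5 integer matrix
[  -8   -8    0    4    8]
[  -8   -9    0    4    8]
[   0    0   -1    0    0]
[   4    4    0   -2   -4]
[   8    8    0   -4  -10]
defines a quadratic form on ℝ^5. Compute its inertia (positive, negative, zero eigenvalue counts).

step 0: pivot -8 → sign −
step 1: pivot -1 → sign −
step 2: pivot -1 → sign −
step 3: pivot -2 → sign −
step 4: row/col 4 already zero → sign 0
signature = (0, 4, 1)

Answer: (0, 4, 1)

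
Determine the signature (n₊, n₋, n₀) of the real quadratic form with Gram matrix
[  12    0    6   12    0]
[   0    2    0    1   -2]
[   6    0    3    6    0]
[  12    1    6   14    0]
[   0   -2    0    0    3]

Answer: (4, 0, 1)

Derivation:
step 0: pivot 12 → sign +
step 1: pivot 2 → sign +
step 2: pivot 3/2 → sign +
step 3: pivot 1/3 → sign +
step 4: row/col 4 already zero → sign 0
signature = (4, 0, 1)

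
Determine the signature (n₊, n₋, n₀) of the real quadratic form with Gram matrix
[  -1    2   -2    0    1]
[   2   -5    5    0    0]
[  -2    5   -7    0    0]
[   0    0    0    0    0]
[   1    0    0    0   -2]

Answer: (1, 3, 1)

Derivation:
step 0: pivot -1 → sign −
step 1: pivot -1 → sign −
step 2: pivot -2 → sign −
step 3: pivot 3 → sign +
step 4: row/col 4 already zero → sign 0
signature = (1, 3, 1)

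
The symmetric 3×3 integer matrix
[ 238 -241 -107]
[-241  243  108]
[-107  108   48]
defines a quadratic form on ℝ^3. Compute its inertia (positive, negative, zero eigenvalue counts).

Answer: (2, 1, 0)

Derivation:
step 0: pivot 238 → sign +
step 1: pivot -247/238 → sign −
step 2: pivot 3/247 → sign +
signature = (2, 1, 0)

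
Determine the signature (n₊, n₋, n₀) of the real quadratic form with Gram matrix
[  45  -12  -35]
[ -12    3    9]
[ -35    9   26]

Answer: (1, 2, 0)

Derivation:
step 0: pivot 45 → sign +
step 1: pivot -1/5 → sign −
step 2: pivot -2/3 → sign −
signature = (1, 2, 0)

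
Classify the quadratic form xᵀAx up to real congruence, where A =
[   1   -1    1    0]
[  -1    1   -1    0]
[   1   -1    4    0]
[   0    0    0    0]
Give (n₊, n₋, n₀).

step 0: pivot 1 → sign +
step 1: pivot 3 → sign +
step 2: row/col 2 already zero → sign 0
step 3: row/col 3 already zero → sign 0
signature = (2, 0, 2)

Answer: (2, 0, 2)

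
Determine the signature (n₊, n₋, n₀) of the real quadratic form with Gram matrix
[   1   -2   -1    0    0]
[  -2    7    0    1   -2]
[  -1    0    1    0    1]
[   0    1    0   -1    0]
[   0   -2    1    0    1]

step 0: pivot 1 → sign +
step 1: pivot 3 → sign +
step 2: pivot -4/3 → sign −
step 3: pivot -1 → sign −
step 4: row/col 4 already zero → sign 0
signature = (2, 2, 1)

Answer: (2, 2, 1)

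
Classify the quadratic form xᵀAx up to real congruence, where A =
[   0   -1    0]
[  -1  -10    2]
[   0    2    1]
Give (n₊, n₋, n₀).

Answer: (2, 1, 0)

Derivation:
step 0: pivot -10 → sign −
step 1: pivot 1/10 → sign +
step 2: pivot 1 → sign +
signature = (2, 1, 0)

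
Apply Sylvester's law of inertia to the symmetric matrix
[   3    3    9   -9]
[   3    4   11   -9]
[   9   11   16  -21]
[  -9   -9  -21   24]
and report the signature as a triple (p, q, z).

step 0: pivot 3 → sign +
step 1: pivot 1 → sign +
step 2: pivot -15 → sign −
step 3: pivot -3/5 → sign −
signature = (2, 2, 0)

Answer: (2, 2, 0)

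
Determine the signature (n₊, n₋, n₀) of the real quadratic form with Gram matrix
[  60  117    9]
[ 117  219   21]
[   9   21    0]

Answer: (1, 2, 0)

Derivation:
step 0: pivot 60 → sign +
step 1: pivot -183/20 → sign −
step 2: pivot -3/61 → sign −
signature = (1, 2, 0)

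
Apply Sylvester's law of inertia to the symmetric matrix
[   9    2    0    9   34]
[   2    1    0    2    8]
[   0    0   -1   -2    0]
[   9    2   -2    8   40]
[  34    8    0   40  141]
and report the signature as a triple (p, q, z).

Answer: (4, 1, 0)

Derivation:
step 0: pivot 9 → sign +
step 1: pivot 5/9 → sign +
step 2: pivot -1 → sign −
step 3: pivot 3 → sign +
step 4: pivot 1/5 → sign +
signature = (4, 1, 0)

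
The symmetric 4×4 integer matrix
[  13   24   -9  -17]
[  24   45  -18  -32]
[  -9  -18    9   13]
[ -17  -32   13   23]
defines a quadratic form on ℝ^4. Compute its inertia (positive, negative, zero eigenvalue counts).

Answer: (3, 0, 1)

Derivation:
step 0: pivot 13 → sign +
step 1: pivot 9/13 → sign +
step 2: pivot 2/9 → sign +
step 3: row/col 3 already zero → sign 0
signature = (3, 0, 1)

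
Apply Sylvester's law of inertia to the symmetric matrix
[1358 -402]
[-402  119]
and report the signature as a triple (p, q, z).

step 0: pivot 1358 → sign +
step 1: pivot -1/679 → sign −
signature = (1, 1, 0)

Answer: (1, 1, 0)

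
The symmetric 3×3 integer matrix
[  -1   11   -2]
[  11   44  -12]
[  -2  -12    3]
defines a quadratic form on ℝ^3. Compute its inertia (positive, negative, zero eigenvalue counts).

step 0: pivot -1 → sign −
step 1: pivot 165 → sign +
step 2: pivot -1/165 → sign −
signature = (1, 2, 0)

Answer: (1, 2, 0)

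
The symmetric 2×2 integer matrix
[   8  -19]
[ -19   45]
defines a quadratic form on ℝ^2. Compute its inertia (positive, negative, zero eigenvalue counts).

step 0: pivot 8 → sign +
step 1: pivot -1/8 → sign −
signature = (1, 1, 0)

Answer: (1, 1, 0)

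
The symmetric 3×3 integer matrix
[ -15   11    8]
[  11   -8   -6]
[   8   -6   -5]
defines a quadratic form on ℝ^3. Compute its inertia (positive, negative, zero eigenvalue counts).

Answer: (1, 2, 0)

Derivation:
step 0: pivot -15 → sign −
step 1: pivot 1/15 → sign +
step 2: pivot -1 → sign −
signature = (1, 2, 0)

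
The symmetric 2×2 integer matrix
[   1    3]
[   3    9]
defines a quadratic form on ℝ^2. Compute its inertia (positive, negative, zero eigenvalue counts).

Answer: (1, 0, 1)

Derivation:
step 0: pivot 1 → sign +
step 1: row/col 1 already zero → sign 0
signature = (1, 0, 1)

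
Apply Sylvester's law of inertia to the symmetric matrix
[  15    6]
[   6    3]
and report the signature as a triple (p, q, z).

step 0: pivot 15 → sign +
step 1: pivot 3/5 → sign +
signature = (2, 0, 0)

Answer: (2, 0, 0)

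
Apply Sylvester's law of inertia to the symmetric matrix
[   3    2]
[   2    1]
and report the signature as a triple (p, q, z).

step 0: pivot 3 → sign +
step 1: pivot -1/3 → sign −
signature = (1, 1, 0)

Answer: (1, 1, 0)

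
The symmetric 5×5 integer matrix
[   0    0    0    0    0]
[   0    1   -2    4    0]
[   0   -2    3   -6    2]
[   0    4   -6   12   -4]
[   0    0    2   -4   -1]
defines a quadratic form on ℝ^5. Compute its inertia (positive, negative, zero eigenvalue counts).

step 0: pivot 1 → sign +
step 1: pivot -1 → sign −
step 2: pivot 3 → sign +
step 3: row/col 3 already zero → sign 0
step 4: row/col 4 already zero → sign 0
signature = (2, 1, 2)

Answer: (2, 1, 2)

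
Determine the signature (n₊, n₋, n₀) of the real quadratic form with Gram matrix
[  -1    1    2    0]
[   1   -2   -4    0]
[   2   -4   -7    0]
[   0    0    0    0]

step 0: pivot -1 → sign −
step 1: pivot -1 → sign −
step 2: pivot 1 → sign +
step 3: row/col 3 already zero → sign 0
signature = (1, 2, 1)

Answer: (1, 2, 1)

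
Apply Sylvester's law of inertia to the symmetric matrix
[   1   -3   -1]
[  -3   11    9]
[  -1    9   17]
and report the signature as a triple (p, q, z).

Answer: (2, 1, 0)

Derivation:
step 0: pivot 1 → sign +
step 1: pivot 2 → sign +
step 2: pivot -2 → sign −
signature = (2, 1, 0)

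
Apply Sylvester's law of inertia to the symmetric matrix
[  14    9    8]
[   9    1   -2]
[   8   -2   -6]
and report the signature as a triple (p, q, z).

step 0: pivot 14 → sign +
step 1: pivot -67/14 → sign −
step 2: pivot 6/67 → sign +
signature = (2, 1, 0)

Answer: (2, 1, 0)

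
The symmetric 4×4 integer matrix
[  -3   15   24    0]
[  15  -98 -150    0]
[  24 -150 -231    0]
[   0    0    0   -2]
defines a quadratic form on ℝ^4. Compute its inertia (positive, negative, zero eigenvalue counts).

Answer: (1, 3, 0)

Derivation:
step 0: pivot -3 → sign −
step 1: pivot -23 → sign −
step 2: pivot 3/23 → sign +
step 3: pivot -2 → sign −
signature = (1, 3, 0)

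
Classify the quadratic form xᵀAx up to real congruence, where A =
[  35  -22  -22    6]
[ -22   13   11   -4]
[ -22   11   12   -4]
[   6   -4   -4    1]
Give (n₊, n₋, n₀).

step 0: pivot 35 → sign +
step 1: pivot -29/35 → sign −
step 2: pivot 227/29 → sign +
step 3: pivot -1/227 → sign −
signature = (2, 2, 0)

Answer: (2, 2, 0)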